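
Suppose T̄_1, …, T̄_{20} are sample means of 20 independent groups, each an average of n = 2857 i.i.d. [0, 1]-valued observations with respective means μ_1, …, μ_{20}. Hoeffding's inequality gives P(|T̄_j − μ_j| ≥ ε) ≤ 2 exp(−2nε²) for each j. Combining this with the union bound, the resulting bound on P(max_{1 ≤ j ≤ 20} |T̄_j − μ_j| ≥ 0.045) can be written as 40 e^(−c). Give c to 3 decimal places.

Union bound over the 20 events: P(max_{1 ≤ j ≤ 20} |T̄_j − μ_j| ≥ 0.045) ≤ 20·2·exp(−2nε²) = 40 exp(−2·2857·0.045²).
So c = 2·2857·0.045² = 11.5709.

11.571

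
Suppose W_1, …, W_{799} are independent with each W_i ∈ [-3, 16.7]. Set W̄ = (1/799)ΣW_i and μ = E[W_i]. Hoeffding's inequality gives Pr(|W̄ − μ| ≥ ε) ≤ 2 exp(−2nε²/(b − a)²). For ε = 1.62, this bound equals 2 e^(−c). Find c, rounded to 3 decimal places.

10.806

c = 2nε²/(b − a)² = 2·799·1.62² / 19.7² = 10.8062.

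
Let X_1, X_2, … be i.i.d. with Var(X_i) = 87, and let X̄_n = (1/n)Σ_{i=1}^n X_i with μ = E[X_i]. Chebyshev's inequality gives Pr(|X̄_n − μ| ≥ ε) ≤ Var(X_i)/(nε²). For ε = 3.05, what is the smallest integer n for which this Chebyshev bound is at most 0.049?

Require 87/(n·3.05²) ≤ 0.049, i.e. n ≥ 87/(0.049·3.05²) = 190.864.
The smallest integer n is 191.

191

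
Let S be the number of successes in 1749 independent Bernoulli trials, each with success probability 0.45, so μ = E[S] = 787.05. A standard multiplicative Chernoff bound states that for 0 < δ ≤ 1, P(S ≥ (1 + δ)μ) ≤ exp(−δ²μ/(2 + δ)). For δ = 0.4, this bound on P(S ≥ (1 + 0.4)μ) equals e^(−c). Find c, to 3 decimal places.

52.470

c = δ²μ/(2 + δ) = 0.4²·787.05/(2 + 0.4) = 52.4700.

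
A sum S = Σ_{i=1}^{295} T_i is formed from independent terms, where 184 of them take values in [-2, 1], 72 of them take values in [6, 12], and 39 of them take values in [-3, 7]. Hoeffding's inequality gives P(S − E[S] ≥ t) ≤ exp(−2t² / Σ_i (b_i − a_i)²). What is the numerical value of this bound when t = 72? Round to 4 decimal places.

Σ(b_i − a_i)² = 184·3² + 72·6² + 39·10² = 8148.
Exponent = 2·72² / 8148 = 1.27246.
Bound = exp(−1.27246) = 0.28014.

0.2801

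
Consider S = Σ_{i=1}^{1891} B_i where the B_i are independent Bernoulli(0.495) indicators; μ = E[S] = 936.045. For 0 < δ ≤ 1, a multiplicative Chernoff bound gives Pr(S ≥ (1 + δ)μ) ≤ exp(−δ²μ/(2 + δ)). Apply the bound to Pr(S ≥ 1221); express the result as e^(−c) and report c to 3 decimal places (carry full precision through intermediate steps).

37.644

Write 1221 = (1 + δ)μ, so δ = 1221/936.045 − 1 = 0.3044245…
Then the exponent is δ²μ/(2 + δ) = (1221 − μ)² / (μ·(2 + δ)) = 37.643791.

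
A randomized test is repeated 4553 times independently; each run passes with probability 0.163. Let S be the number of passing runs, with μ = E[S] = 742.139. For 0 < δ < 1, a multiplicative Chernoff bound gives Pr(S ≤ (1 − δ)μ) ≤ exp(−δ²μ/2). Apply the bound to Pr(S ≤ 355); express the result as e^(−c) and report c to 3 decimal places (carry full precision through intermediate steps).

Write 355 = (1 − δ)μ, so δ = 1 − 355/742.139 = 0.521653…
Then the exponent is δ²μ/2 = (μ − 355)²/(2μ) = 100.976101.

100.976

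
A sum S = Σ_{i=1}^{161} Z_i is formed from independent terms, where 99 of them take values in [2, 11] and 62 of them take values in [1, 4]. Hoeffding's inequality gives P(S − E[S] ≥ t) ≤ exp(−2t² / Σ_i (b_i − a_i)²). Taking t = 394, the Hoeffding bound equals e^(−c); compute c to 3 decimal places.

Σ(b_i − a_i)² = 99·9² + 62·3² = 8577.
c = 2t² / 8577 = 2·394² / 8577 = 36.1982.

36.198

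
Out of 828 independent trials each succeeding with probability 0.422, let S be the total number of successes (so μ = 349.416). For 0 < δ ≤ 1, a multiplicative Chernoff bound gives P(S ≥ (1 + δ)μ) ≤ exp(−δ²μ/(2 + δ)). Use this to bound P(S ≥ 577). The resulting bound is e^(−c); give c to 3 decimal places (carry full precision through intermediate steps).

55.908

Write 577 = (1 + δ)μ, so δ = 577/349.416 − 1 = 0.6513268…
Then the exponent is δ²μ/(2 + δ) = (577 − μ)² / (μ·(2 + δ)) = 55.908444.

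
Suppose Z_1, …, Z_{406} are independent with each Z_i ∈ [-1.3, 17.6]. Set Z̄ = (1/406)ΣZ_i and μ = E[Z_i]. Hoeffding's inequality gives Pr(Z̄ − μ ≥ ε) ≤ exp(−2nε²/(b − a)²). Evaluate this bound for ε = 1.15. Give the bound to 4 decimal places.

Exponent: 2nε²/(b − a)² = 2·406·1.15² / 18.9² = 3.00627.
Bound = exp(−3.00627) = 0.04948.

0.0495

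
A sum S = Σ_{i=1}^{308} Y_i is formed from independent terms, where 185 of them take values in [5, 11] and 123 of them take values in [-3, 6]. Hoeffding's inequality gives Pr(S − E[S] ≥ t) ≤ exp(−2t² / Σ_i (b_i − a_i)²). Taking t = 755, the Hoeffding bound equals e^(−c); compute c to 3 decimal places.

Σ(b_i − a_i)² = 185·6² + 123·9² = 16623.
c = 2t² / 16623 = 2·755² / 16623 = 68.5827.

68.583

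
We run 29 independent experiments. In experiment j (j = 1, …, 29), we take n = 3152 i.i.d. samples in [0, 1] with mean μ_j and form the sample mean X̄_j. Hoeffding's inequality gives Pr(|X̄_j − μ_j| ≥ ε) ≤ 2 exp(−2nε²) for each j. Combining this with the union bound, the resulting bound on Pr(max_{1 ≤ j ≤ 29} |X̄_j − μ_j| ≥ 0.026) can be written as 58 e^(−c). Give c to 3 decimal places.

Union bound over the 29 events: Pr(max_{1 ≤ j ≤ 29} |X̄_j − μ_j| ≥ 0.026) ≤ 29·2·exp(−2nε²) = 58 exp(−2·3152·0.026²).
So c = 2·3152·0.026² = 4.2615.

4.262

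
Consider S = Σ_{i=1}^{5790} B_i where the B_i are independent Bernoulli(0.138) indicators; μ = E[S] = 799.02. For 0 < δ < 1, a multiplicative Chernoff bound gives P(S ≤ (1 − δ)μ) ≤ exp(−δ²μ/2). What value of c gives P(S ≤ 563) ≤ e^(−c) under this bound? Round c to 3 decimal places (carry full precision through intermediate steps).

34.859

Write 563 = (1 − δ)μ, so δ = 1 − 563/799.02 = 0.2953868…
Then the exponent is δ²μ/2 = (μ − 563)²/(2μ) = 34.858602.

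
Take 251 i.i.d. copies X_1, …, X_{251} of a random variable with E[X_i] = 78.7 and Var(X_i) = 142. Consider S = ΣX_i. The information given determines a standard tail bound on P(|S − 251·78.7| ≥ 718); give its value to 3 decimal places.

0.069

With mean and variance of each term known, Chebyshev's inequality bounds the deviation of the sum (or sample mean).
Var(S) = n·Var(X_i) = 251·142 = 35642.
Chebyshev: P(|S − 251·78.7| ≥ 718) ≤ Var(S)/718² = 35642/515524 = 0.0691.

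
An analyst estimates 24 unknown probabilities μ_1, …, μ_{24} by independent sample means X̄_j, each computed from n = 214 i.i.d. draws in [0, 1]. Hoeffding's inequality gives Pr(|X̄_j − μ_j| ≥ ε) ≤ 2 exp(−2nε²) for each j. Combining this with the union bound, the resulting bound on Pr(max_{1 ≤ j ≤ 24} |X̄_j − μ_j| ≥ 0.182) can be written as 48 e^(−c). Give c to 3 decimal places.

Union bound over the 24 events: Pr(max_{1 ≤ j ≤ 24} |X̄_j − μ_j| ≥ 0.182) ≤ 24·2·exp(−2nε²) = 48 exp(−2·214·0.182²).
So c = 2·214·0.182² = 14.1771.

14.177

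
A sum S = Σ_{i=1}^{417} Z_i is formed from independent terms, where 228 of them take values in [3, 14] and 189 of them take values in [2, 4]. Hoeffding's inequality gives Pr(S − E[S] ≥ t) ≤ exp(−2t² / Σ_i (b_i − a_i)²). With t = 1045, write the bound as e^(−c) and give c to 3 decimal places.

Σ(b_i − a_i)² = 228·11² + 189·2² = 28344.
c = 2t² / 28344 = 2·1045² / 28344 = 77.0551.

77.055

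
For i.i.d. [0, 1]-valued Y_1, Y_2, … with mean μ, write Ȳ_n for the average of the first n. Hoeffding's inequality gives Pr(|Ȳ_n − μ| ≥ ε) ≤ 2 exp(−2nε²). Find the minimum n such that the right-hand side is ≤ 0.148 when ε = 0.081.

Require 2·exp(−2nε²) ≤ 0.148, i.e. 2nε² ≥ ln(2/0.148) = 2.603690.
So n ≥ 2.603690 / (2·0.081²) = 198.422.
The smallest integer n is 199.

199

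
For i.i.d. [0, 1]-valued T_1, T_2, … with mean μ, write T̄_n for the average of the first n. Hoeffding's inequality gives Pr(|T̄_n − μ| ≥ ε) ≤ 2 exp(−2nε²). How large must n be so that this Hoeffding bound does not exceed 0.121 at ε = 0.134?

Require 2·exp(−2nε²) ≤ 0.121, i.e. 2nε² ≥ ln(2/0.121) = 2.805112.
So n ≥ 2.805112 / (2·0.134²) = 78.111.
The smallest integer n is 79.

79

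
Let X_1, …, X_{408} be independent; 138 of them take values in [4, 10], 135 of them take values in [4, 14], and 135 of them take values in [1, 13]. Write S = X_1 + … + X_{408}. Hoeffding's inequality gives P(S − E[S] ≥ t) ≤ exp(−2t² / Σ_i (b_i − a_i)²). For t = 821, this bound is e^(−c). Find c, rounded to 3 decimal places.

35.562

Σ(b_i − a_i)² = 138·6² + 135·10² + 135·12² = 37908.
c = 2t² / 37908 = 2·821² / 37908 = 35.5619.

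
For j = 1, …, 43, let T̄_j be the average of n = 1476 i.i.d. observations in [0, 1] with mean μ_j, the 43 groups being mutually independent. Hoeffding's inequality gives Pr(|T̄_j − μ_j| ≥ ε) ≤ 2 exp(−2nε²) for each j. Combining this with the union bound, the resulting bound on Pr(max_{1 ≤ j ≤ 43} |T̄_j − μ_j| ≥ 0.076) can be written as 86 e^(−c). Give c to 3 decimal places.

Union bound over the 43 events: Pr(max_{1 ≤ j ≤ 43} |T̄_j − μ_j| ≥ 0.076) ≤ 43·2·exp(−2nε²) = 86 exp(−2·1476·0.076²).
So c = 2·1476·0.076² = 17.0508.

17.051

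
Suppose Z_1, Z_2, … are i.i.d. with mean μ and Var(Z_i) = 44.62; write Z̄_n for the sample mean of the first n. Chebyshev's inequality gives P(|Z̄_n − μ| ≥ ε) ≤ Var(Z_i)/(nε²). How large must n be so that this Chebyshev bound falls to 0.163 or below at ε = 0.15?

Require 44.62/(n·0.15²) ≤ 0.163, i.e. n ≥ 44.62/(0.163·0.15²) = 12166.326.
The smallest integer n is 12167.

12167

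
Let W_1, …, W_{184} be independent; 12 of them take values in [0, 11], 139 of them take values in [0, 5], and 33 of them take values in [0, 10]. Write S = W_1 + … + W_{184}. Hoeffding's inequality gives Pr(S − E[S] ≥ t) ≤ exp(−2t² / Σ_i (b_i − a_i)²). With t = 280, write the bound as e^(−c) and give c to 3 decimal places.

Σ(b_i − a_i)² = 12·11² + 139·5² + 33·10² = 8227.
c = 2t² / 8227 = 2·280² / 8227 = 19.0592.

19.059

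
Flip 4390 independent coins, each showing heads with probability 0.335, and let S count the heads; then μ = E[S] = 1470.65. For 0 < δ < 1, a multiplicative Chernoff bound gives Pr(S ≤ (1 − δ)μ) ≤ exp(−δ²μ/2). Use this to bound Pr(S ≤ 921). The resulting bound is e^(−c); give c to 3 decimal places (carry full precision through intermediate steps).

102.715

Write 921 = (1 − δ)μ, so δ = 1 − 921/1470.65 = 0.3737463…
Then the exponent is δ²μ/2 = (μ − 921)²/(2μ) = 102.714828.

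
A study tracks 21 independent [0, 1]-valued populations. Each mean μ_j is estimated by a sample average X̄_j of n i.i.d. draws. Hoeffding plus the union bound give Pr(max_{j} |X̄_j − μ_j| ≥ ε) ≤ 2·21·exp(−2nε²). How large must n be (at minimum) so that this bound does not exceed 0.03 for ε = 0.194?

97

Need 2·21·exp(−2nε²) ≤ 0.03, i.e. exp(−2nε²) ≤ 0.03/42.
So 2nε² ≥ ln(42/0.03) = 7.244228.
Hence n ≥ 7.244228/(2·0.194²) = 96.241.
The smallest integer n is 97.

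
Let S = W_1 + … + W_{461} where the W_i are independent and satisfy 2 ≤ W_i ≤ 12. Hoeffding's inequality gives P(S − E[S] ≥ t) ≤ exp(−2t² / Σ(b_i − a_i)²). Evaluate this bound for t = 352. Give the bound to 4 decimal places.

Σ(b_i − a_i)² = 461·(10)² = 46100.
Exponent = 2·352²/46100 = 5.3754.
Bound = exp(−5.3754) = 0.00463.

0.0046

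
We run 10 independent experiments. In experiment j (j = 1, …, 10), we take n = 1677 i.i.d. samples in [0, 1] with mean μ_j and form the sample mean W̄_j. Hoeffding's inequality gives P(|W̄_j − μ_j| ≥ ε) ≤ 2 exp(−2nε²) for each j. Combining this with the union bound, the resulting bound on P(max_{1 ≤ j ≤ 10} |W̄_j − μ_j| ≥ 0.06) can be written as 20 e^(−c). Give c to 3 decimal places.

Union bound over the 10 events: P(max_{1 ≤ j ≤ 10} |W̄_j − μ_j| ≥ 0.06) ≤ 10·2·exp(−2nε²) = 20 exp(−2·1677·0.06²).
So c = 2·1677·0.06² = 12.0744.

12.074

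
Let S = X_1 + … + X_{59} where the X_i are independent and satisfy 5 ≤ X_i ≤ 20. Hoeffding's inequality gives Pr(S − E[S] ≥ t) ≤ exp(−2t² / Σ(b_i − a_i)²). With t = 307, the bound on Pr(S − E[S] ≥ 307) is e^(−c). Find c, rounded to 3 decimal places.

14.199

Σ(b_i − a_i)² = 59·(15)² = 13275.
c = 2t²/13275 = 2·307²/13275 = 14.1995.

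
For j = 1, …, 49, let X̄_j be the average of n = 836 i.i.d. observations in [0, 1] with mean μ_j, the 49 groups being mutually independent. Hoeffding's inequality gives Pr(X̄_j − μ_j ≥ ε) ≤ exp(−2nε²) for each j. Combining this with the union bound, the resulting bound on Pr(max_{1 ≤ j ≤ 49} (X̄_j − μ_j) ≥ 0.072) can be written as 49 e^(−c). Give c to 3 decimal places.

8.668

Union bound over the 49 events: Pr(max_{1 ≤ j ≤ 49} (X̄_j − μ_j) ≥ 0.072) ≤ 49·exp(−2nε²) = 49 exp(−2·836·0.072²).
So c = 2·836·0.072² = 8.6676.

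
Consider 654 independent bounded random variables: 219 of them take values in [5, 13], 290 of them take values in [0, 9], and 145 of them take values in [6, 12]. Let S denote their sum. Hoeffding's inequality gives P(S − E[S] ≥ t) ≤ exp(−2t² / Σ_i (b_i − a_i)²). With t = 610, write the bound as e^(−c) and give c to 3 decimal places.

Σ(b_i − a_i)² = 219·8² + 290·9² + 145·6² = 42726.
c = 2t² / 42726 = 2·610² / 42726 = 17.4180.

17.418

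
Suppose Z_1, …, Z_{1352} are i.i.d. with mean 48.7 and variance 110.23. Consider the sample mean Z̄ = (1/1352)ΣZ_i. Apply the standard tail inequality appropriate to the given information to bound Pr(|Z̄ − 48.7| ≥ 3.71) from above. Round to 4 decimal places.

0.0059

With mean and variance of each term known, Chebyshev's inequality bounds the deviation of the sum (or sample mean).
Var(Z̄) = Var(Z_i)/n = 110.23/1352 = 0.081531.
Chebyshev: Pr(|Z̄ − 48.7| ≥ 3.71) ≤ Var(Z̄)/(3.71)² = 110.23/(1352·3.71²) = 0.0059.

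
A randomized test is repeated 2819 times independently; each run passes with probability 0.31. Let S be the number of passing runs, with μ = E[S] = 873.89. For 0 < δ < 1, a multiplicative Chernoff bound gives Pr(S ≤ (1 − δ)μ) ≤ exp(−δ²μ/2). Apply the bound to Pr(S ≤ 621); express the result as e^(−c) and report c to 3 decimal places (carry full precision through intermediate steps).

36.591

Write 621 = (1 − δ)μ, so δ = 1 − 621/873.89 = 0.2893842…
Then the exponent is δ²μ/2 = (μ − 621)²/(2μ) = 36.591191.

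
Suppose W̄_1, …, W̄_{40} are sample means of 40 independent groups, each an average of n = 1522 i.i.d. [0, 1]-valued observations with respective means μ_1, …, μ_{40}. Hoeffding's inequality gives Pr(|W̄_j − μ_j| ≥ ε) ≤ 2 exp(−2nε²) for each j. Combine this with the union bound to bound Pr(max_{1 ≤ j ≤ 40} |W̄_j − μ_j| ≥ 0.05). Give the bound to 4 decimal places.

0.0396

Per-experiment Hoeffding bound: 2·exp(−2·1522·0.05²) = 2·exp(−7.61000) = 0.00099094.
Union bound over 40 events: 40·0.00099094 = 0.03964.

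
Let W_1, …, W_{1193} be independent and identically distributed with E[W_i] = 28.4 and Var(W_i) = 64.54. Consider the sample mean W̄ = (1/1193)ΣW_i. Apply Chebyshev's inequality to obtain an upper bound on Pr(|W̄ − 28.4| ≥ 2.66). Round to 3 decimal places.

0.008

Var(W̄) = Var(W_i)/n = 64.54/1193 = 0.054099.
Chebyshev: Pr(|W̄ − 28.4| ≥ 2.66) ≤ Var(W̄)/(2.66)² = 64.54/(1193·2.66²) = 0.0076.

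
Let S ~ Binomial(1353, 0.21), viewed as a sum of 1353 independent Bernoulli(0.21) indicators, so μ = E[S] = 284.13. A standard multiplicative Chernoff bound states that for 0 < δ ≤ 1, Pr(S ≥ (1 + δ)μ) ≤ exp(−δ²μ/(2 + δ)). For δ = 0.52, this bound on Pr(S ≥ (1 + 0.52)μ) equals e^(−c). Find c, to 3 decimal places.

30.488

c = δ²μ/(2 + δ) = 0.52²·284.13/(2 + 0.52) = 30.4876.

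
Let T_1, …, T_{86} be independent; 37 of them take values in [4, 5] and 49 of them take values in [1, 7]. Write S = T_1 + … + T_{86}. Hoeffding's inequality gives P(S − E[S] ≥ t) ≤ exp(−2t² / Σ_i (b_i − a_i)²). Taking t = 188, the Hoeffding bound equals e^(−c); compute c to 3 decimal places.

Σ(b_i − a_i)² = 37·1² + 49·6² = 1801.
c = 2t² / 1801 = 2·188² / 1801 = 39.2493.

39.249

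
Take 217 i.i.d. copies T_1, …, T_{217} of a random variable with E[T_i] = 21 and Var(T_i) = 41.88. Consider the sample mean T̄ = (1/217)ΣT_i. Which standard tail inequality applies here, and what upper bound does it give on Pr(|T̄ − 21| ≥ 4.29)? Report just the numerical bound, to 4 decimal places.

0.0105

With mean and variance of each term known, Chebyshev's inequality bounds the deviation of the sum (or sample mean).
Var(T̄) = Var(T_i)/n = 41.88/217 = 0.193.
Chebyshev: Pr(|T̄ − 21| ≥ 4.29) ≤ Var(T̄)/(4.29)² = 41.88/(217·4.29²) = 0.0105.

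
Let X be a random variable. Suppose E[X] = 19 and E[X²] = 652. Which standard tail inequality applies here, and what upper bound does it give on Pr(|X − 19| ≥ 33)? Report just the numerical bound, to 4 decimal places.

0.2672

The first two moments determine the variance, so Chebyshev's inequality is the sharpest standard bound available.
Var(X) = E[X²] − (E[X])² = 652 − 361 = 291.
Chebyshev's inequality: Pr(|X − μ| ≥ t) ≤ Var(X)/t² = 291/1089 = 0.2672.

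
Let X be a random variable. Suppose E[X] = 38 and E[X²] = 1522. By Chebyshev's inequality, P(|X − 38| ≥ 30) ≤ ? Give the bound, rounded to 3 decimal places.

Var(X) = E[X²] − (E[X])² = 1522 − 1444 = 78.
Chebyshev's inequality: P(|X − μ| ≥ t) ≤ Var(X)/t² = 78/900 = 0.0867.

0.087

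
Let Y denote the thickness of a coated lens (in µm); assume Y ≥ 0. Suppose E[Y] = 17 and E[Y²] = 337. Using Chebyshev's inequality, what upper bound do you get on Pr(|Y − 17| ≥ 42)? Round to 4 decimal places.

0.0272

Var(Y) = E[Y²] − (E[Y])² = 337 − 289 = 48.
Chebyshev's inequality: Pr(|Y − μ| ≥ t) ≤ Var(Y)/t² = 48/1764 = 0.0272.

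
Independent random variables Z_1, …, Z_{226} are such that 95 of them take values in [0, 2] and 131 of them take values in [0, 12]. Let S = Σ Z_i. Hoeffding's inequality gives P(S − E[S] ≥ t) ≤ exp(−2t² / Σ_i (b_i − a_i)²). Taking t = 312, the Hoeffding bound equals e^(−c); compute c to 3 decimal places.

Σ(b_i − a_i)² = 95·2² + 131·12² = 19244.
c = 2t² / 19244 = 2·312² / 19244 = 10.1168.

10.117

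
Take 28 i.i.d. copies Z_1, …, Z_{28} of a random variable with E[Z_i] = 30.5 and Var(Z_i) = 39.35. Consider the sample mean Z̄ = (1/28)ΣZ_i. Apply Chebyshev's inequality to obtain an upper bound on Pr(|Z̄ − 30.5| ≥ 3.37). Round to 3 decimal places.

0.124

Var(Z̄) = Var(Z_i)/n = 39.35/28 = 1.4054.
Chebyshev: Pr(|Z̄ − 30.5| ≥ 3.37) ≤ Var(Z̄)/(3.37)² = 39.35/(28·3.37²) = 0.1237.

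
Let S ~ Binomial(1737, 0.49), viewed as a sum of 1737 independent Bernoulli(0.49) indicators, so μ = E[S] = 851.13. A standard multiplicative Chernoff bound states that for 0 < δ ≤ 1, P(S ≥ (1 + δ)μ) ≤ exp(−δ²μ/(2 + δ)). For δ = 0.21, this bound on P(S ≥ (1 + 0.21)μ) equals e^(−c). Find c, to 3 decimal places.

c = δ²μ/(2 + δ) = 0.21²·851.13/(2 + 0.21) = 16.9841.

16.984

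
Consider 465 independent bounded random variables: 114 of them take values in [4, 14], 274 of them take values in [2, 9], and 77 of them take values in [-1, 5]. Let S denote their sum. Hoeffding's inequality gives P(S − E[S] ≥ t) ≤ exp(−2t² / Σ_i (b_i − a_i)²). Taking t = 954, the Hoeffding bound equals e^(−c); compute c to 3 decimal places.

Σ(b_i − a_i)² = 114·10² + 274·7² + 77·6² = 27598.
c = 2t² / 27598 = 2·954² / 27598 = 65.9552.

65.955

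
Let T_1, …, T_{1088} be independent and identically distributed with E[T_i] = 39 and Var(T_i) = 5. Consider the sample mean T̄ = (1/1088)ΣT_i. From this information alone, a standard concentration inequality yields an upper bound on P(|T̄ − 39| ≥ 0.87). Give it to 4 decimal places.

0.0061

With mean and variance of each term known, Chebyshev's inequality bounds the deviation of the sum (or sample mean).
Var(T̄) = Var(T_i)/n = 5/1088 = 0.0045956.
Chebyshev: P(|T̄ − 39| ≥ 0.87) ≤ Var(T̄)/(0.87)² = 5/(1088·0.87²) = 0.0061.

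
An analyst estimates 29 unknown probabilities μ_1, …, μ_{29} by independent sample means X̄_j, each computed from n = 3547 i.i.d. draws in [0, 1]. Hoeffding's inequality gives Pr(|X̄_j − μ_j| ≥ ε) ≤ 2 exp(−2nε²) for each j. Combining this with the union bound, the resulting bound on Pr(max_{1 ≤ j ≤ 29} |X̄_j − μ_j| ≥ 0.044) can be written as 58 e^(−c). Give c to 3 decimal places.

13.734

Union bound over the 29 events: Pr(max_{1 ≤ j ≤ 29} |X̄_j − μ_j| ≥ 0.044) ≤ 29·2·exp(−2nε²) = 58 exp(−2·3547·0.044²).
So c = 2·3547·0.044² = 13.7340.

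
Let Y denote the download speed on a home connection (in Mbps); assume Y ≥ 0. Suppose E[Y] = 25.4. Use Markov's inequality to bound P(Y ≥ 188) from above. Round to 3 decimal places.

Markov's inequality: for a non-negative random variable, P(Y ≥ a) ≤ E[Y]/a.
Here E[Y] = 25.4 and a = 188, so the bound is 25.4/188 = 0.1351.

0.135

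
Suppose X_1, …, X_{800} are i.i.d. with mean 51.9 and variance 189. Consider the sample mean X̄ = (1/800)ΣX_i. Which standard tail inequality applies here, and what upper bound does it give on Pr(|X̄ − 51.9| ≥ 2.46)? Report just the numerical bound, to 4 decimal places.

0.0390

With mean and variance of each term known, Chebyshev's inequality bounds the deviation of the sum (or sample mean).
Var(X̄) = Var(X_i)/n = 189/800 = 0.23625.
Chebyshev: Pr(|X̄ − 51.9| ≥ 2.46) ≤ Var(X̄)/(2.46)² = 189/(800·2.46²) = 0.0390.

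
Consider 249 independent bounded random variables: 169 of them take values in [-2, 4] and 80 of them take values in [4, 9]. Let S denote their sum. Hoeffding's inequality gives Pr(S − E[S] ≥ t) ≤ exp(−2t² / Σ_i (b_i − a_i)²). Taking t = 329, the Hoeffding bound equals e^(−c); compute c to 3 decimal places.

Σ(b_i − a_i)² = 169·6² + 80·5² = 8084.
c = 2t² / 8084 = 2·329² / 8084 = 26.7791.

26.779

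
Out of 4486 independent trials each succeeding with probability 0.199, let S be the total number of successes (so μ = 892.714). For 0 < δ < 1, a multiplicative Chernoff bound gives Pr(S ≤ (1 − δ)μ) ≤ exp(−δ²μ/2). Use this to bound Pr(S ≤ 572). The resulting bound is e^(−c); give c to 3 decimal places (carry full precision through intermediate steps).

57.609

Write 572 = (1 − δ)μ, so δ = 1 − 572/892.714 = 0.3592573…
Then the exponent is δ²μ/2 = (μ − 572)²/(2μ) = 57.609419.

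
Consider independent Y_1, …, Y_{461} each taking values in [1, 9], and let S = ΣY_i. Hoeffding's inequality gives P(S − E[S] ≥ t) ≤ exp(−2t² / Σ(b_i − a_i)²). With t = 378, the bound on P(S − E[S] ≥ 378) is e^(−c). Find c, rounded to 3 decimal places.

9.686

Σ(b_i − a_i)² = 461·(8)² = 29504.
c = 2t²/29504 = 2·378²/29504 = 9.6857.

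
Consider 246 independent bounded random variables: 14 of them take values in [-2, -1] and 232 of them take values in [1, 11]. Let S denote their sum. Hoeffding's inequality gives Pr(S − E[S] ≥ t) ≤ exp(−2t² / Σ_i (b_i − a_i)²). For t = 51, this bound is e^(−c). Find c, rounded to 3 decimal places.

Σ(b_i − a_i)² = 14·1² + 232·10² = 23214.
c = 2t² / 23214 = 2·51² / 23214 = 0.2241.

0.224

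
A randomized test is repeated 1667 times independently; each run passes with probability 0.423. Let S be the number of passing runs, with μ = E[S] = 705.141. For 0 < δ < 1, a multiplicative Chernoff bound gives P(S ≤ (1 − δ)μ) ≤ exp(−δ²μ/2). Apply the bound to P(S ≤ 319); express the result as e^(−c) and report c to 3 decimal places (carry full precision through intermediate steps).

105.727

Write 319 = (1 − δ)μ, so δ = 1 − 319/705.141 = 0.5476082…
Then the exponent is δ²μ/2 = (μ − 319)²/(2μ) = 105.726991.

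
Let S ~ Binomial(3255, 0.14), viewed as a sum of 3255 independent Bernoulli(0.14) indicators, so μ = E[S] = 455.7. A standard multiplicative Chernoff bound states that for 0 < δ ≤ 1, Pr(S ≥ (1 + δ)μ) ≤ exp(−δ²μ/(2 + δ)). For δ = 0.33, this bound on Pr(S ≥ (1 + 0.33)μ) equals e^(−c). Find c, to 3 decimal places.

21.299

c = δ²μ/(2 + δ) = 0.33²·455.7/(2 + 0.33) = 21.2986.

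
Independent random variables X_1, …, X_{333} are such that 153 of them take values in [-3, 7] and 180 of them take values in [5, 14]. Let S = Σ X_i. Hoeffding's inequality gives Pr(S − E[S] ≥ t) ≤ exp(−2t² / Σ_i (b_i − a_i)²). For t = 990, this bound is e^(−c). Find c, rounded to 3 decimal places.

Σ(b_i − a_i)² = 153·10² + 180·9² = 29880.
c = 2t² / 29880 = 2·990² / 29880 = 65.6024.

65.602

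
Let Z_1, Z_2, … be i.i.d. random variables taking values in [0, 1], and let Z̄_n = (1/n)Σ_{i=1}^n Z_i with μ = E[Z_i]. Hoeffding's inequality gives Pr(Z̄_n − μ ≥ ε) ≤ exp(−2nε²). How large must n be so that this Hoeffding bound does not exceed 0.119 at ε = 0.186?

Require exp(−2nε²) ≤ 0.119, i.e. 2nε² ≥ ln(1/0.119) = 2.128632.
So n ≥ 2.128632 / (2·0.186²) = 30.764.
The smallest integer n is 31.

31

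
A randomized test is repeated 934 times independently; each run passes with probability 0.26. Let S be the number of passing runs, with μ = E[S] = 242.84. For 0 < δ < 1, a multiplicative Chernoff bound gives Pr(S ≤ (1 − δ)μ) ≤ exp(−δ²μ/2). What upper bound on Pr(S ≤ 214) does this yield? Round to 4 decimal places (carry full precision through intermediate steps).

Write 214 = (1 − δ)μ, so δ = 1 − 214/242.84 = 0.1187613…
Then the exponent is δ²μ/2 = (μ − 214)²/(2μ) = 1.712538.
Bound = exp(−1.712538) = 0.18041.

0.1804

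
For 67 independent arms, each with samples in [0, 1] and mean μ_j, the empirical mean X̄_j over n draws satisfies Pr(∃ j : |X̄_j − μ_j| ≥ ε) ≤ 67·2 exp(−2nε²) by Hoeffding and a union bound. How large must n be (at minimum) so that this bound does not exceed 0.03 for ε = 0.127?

Need 2·67·exp(−2nε²) ≤ 0.03, i.e. exp(−2nε²) ≤ 0.03/134.
So 2nε² ≥ ln(134/0.03) = 8.404398.
Hence n ≥ 8.404398/(2·0.127²) = 260.537.
The smallest integer n is 261.

261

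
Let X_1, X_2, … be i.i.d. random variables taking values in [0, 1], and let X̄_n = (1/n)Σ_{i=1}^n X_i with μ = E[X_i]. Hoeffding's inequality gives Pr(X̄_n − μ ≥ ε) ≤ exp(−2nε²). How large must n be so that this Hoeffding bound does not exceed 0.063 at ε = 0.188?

Require exp(−2nε²) ≤ 0.063, i.e. 2nε² ≥ ln(1/0.063) = 2.764621.
So n ≥ 2.764621 / (2·0.188²) = 39.110.
The smallest integer n is 40.

40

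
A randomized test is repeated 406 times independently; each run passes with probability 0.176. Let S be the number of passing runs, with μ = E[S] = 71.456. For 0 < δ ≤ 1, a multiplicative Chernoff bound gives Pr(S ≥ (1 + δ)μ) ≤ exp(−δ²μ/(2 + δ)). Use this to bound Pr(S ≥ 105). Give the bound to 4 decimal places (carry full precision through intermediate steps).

Write 105 = (1 + δ)μ, so δ = 105/71.456 − 1 = 0.4694357…
Then the exponent is δ²μ/(2 + δ) = (105 − μ)² / (μ·(2 + δ)) = 6.376660.
Bound = exp(−6.376660) = 0.00170.

0.0017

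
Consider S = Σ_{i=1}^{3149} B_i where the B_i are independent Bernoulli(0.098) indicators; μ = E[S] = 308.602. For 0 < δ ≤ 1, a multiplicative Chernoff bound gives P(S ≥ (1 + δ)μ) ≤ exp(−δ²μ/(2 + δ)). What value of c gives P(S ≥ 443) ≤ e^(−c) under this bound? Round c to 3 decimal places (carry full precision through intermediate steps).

Write 443 = (1 + δ)μ, so δ = 443/308.602 − 1 = 0.4355059…
Then the exponent is δ²μ/(2 + δ) = (443 − μ)² / (μ·(2 + δ)) = 24.032430.

24.032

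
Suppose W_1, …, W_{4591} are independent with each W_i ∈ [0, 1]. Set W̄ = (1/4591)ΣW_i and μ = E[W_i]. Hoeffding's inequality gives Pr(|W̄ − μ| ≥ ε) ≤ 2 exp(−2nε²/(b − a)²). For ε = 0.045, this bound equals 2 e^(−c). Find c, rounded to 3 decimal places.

c = 2nε²/(b − a)² = 2·4591·0.045² / 1² = 18.5936.

18.594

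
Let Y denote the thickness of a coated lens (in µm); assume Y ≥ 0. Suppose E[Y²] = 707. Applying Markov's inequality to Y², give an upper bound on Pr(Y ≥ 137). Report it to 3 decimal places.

0.038

Since Y ≥ 0, the event {Y ≥ 137} is the same as {Y² ≥ 18769}.
Markov's inequality applied to Y² gives Pr(Y² ≥ 18769) ≤ E[Y²]/18769 = 707/18769 = 0.0377.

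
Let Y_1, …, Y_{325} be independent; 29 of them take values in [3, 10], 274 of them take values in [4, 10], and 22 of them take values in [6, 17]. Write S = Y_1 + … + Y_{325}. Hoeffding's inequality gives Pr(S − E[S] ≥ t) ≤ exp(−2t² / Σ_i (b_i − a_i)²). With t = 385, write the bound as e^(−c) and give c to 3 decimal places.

Σ(b_i − a_i)² = 29·7² + 274·6² + 22·11² = 13947.
c = 2t² / 13947 = 2·385² / 13947 = 21.2555.

21.255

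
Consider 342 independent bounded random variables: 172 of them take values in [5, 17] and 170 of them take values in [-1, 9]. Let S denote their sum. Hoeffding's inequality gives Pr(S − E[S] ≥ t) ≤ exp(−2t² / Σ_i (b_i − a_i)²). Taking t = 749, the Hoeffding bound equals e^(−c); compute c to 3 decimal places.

26.863

Σ(b_i − a_i)² = 172·12² + 170·10² = 41768.
c = 2t² / 41768 = 2·749² / 41768 = 26.8627.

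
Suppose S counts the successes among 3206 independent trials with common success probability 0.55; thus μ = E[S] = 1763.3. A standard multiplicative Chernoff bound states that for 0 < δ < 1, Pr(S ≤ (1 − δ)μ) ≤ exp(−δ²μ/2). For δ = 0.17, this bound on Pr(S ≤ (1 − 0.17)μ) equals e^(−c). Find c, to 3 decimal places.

c = δ²μ/2 = 0.17²·1763.3/2 = 25.4797.

25.480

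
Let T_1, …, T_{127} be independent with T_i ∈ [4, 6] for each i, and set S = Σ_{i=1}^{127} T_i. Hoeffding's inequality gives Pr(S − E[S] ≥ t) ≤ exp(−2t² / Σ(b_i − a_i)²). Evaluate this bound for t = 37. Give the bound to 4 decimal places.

0.0046

Σ(b_i − a_i)² = 127·(2)² = 508.
Exponent = 2·37²/508 = 5.3898.
Bound = exp(−5.3898) = 0.00456.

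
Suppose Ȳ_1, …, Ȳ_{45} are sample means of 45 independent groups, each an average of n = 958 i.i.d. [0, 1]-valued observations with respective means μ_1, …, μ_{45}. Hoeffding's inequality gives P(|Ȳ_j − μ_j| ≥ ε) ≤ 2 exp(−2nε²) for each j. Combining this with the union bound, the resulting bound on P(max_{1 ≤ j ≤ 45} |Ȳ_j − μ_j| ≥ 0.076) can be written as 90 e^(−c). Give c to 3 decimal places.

11.067

Union bound over the 45 events: P(max_{1 ≤ j ≤ 45} |Ȳ_j − μ_j| ≥ 0.076) ≤ 45·2·exp(−2nε²) = 90 exp(−2·958·0.076²).
So c = 2·958·0.076² = 11.0668.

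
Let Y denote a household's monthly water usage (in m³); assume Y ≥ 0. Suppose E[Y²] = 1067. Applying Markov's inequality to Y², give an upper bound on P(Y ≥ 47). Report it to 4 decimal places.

0.4830

Since Y ≥ 0, the event {Y ≥ 47} is the same as {Y² ≥ 2209}.
Markov's inequality applied to Y² gives P(Y² ≥ 2209) ≤ E[Y²]/2209 = 1067/2209 = 0.4830.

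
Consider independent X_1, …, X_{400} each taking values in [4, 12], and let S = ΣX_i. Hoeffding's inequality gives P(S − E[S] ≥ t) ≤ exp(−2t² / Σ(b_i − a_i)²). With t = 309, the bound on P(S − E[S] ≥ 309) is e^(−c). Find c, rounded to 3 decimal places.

Σ(b_i − a_i)² = 400·(8)² = 25600.
c = 2t²/25600 = 2·309²/25600 = 7.4595.

7.459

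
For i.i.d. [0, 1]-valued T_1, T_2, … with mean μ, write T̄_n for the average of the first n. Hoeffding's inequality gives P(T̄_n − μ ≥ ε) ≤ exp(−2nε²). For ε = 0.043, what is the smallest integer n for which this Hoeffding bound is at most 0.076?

Require exp(−2nε²) ≤ 0.076, i.e. 2nε² ≥ ln(1/0.076) = 2.577022.
So n ≥ 2.577022 / (2·0.043²) = 696.869.
The smallest integer n is 697.

697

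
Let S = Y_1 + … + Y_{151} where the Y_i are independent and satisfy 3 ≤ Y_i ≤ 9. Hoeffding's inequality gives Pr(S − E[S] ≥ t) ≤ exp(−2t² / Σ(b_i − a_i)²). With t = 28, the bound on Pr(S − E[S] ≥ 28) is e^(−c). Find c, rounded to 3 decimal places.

0.288

Σ(b_i − a_i)² = 151·(6)² = 5436.
c = 2t²/5436 = 2·28²/5436 = 0.2884.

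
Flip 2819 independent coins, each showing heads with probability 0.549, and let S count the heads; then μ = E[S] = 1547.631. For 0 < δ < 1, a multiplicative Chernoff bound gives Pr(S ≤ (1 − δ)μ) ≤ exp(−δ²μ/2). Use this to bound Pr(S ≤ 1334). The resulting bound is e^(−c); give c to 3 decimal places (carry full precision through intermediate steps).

14.745

Write 1334 = (1 − δ)μ, so δ = 1 − 1334/1547.631 = 0.1380374…
Then the exponent is δ²μ/2 = (μ − 1334)²/(2μ) = 14.744537.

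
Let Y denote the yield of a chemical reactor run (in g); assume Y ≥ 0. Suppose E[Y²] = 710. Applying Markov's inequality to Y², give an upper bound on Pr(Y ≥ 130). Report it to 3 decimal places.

0.042

Since Y ≥ 0, the event {Y ≥ 130} is the same as {Y² ≥ 16900}.
Markov's inequality applied to Y² gives Pr(Y² ≥ 16900) ≤ E[Y²]/16900 = 710/16900 = 0.0420.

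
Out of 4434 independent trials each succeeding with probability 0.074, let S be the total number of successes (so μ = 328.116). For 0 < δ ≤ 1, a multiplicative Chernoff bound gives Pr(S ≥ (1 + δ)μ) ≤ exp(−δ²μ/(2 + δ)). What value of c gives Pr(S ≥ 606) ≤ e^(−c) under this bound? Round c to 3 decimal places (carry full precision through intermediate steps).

Write 606 = (1 + δ)μ, so δ = 606/328.116 − 1 = 0.8469078…
Then the exponent is δ²μ/(2 + δ) = (606 − μ)² / (μ·(2 + δ)) = 82.665876.

82.666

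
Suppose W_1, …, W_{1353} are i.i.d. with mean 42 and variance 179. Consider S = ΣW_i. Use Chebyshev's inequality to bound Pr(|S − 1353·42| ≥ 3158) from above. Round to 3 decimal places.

0.024

Var(S) = n·Var(W_i) = 1353·179 = 242187.
Chebyshev: Pr(|S − 1353·42| ≥ 3158) ≤ Var(S)/3158² = 242187/9972964 = 0.0243.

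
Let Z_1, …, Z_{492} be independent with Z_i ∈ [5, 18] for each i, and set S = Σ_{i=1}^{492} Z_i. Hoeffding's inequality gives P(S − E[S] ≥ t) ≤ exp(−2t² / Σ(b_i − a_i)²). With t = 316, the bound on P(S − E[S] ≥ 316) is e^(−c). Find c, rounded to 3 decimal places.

Σ(b_i − a_i)² = 492·(13)² = 83148.
c = 2t²/83148 = 2·316²/83148 = 2.4019.

2.402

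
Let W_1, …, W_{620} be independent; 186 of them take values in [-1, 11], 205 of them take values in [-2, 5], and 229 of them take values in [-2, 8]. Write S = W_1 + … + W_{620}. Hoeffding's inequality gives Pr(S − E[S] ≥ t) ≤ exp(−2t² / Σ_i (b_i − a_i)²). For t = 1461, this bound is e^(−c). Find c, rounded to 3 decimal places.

Σ(b_i − a_i)² = 186·12² + 205·7² + 229·10² = 59729.
c = 2t² / 59729 = 2·1461² / 59729 = 71.4735.

71.474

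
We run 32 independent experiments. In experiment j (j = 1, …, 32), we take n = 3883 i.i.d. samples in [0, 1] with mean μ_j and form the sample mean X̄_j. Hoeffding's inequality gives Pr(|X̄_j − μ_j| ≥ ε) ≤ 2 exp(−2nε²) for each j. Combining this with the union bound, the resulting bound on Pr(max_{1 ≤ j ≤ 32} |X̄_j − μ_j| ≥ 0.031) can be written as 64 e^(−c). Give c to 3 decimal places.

Union bound over the 32 events: Pr(max_{1 ≤ j ≤ 32} |X̄_j − μ_j| ≥ 0.031) ≤ 32·2·exp(−2nε²) = 64 exp(−2·3883·0.031²).
So c = 2·3883·0.031² = 7.4631.

7.463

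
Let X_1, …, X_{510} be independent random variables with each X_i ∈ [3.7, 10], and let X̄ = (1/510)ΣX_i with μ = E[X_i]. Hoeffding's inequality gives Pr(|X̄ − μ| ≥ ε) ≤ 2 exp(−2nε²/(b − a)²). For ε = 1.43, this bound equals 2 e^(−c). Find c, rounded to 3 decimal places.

52.552

c = 2nε²/(b − a)² = 2·510·1.43² / 6.3² = 52.5522.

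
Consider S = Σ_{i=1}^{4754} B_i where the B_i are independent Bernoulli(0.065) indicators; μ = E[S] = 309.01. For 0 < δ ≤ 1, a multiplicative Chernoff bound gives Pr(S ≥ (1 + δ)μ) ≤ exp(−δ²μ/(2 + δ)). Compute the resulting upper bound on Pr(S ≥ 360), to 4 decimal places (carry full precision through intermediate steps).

Write 360 = (1 + δ)μ, so δ = 360/309.01 − 1 = 0.1650108…
Then the exponent is δ²μ/(2 + δ) = (360 − μ)² / (μ·(2 + δ)) = 3.886310.
Bound = exp(−3.886310) = 0.02052.

0.0205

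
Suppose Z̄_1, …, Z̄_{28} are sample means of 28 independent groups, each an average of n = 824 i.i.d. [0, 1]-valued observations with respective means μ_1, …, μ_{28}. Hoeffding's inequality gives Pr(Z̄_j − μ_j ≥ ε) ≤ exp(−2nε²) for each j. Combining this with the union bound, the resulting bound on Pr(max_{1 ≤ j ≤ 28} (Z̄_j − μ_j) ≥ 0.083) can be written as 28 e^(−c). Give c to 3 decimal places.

11.353

Union bound over the 28 events: Pr(max_{1 ≤ j ≤ 28} (Z̄_j − μ_j) ≥ 0.083) ≤ 28·exp(−2nε²) = 28 exp(−2·824·0.083²).
So c = 2·824·0.083² = 11.3531.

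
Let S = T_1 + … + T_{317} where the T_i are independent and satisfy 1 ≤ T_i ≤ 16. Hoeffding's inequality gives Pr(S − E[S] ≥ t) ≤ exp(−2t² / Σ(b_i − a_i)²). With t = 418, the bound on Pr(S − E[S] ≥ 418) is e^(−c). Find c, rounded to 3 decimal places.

Σ(b_i − a_i)² = 317·(15)² = 71325.
c = 2t²/71325 = 2·418²/71325 = 4.8994.

4.899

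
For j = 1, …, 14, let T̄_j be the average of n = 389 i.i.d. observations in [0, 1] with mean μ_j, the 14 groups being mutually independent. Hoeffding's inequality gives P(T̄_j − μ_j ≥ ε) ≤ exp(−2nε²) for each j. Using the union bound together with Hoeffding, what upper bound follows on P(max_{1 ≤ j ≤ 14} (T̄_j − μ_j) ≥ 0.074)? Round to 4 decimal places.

Per-experiment Hoeffding bound: exp(−2·389·0.074²) = exp(−4.26033) = 0.014118.
Union bound over 14 events: 14·0.014118 = 0.19765.

0.1976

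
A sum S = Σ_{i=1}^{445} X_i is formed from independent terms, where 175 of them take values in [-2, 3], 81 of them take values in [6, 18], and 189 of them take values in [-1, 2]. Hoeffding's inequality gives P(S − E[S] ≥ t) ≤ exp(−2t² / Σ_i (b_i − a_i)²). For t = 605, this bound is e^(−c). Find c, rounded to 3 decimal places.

Σ(b_i − a_i)² = 175·5² + 81·12² + 189·3² = 17740.
c = 2t² / 17740 = 2·605² / 17740 = 41.2655.

41.266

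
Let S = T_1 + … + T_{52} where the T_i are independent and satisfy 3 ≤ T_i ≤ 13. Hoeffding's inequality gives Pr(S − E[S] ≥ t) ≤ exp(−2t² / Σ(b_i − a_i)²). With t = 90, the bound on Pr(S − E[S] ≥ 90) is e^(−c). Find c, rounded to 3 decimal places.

3.115

Σ(b_i − a_i)² = 52·(10)² = 5200.
c = 2t²/5200 = 2·90²/5200 = 3.1154.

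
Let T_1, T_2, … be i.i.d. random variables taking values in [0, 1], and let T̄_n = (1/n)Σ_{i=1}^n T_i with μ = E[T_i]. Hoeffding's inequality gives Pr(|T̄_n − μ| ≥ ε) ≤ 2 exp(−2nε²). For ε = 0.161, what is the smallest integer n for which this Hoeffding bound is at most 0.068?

Require 2·exp(−2nε²) ≤ 0.068, i.e. 2nε² ≥ ln(2/0.068) = 3.381395.
So n ≥ 3.381395 / (2·0.161²) = 65.225.
The smallest integer n is 66.

66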